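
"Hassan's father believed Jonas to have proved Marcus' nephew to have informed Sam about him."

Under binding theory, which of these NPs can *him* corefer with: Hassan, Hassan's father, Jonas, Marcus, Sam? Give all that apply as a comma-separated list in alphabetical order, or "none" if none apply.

Hassan, Hassan's father, Jonas, Marcus

*him* is a pronoun; Principle B requires it to be free in its binding domain — the clause headed by 'informed'.
— Hassan: possessor inside the subject DP of the matrix clause; does not c-command the pronoun — Principle B does not apply; allowed.
— Hassan's father: subject of the matrix clause; c-commands the pronoun but lies outside its binding domain — allowed.
— Jonas: subject of the clause headed by 'proved'; c-commands the pronoun but lies outside its binding domain — allowed.
— Marcus: possessor inside the subject DP of the clause headed by 'informed'; does not c-command the pronoun — Principle B does not apply; allowed.
— Sam: object of the clause headed by 'informed'; c-commands the pronoun within its binding domain — blocked (Principle B).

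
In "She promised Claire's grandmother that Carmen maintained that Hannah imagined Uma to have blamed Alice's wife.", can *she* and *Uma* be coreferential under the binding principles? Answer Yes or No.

*Uma* is an R-expression; Principle C requires it to be free (not bound by any c-commanding expression).
— she: subject of the matrix clause; the pronoun c-commands the R-expression — coreference blocked (Principle C).

No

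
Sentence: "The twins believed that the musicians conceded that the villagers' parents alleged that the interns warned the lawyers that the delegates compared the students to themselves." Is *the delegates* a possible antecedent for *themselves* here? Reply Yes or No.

Yes

*themselves* is a reflexive; Principle A requires it to be bound within its binding domain — the clause headed by 'compared'.
— the delegates: subject of the clause headed by 'compared'; c-commands the reflexive within its binding domain — allowed (Principle A).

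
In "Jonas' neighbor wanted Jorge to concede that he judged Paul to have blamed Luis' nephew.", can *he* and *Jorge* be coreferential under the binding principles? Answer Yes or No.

*Jorge* is an R-expression; Principle C requires it to be free (not bound by any c-commanding expression).
— he: subject of the clause headed by 'judged'; the pronoun does not c-command the R-expression — coreference allowed.

Yes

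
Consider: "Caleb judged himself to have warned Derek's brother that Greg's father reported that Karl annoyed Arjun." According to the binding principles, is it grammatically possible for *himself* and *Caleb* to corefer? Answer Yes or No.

*himself* is a reflexive; Principle A requires it to be bound within its binding domain — the matrix clause.
— Caleb: subject of the matrix clause; c-commands the reflexive within its binding domain — allowed (Principle A).

Yes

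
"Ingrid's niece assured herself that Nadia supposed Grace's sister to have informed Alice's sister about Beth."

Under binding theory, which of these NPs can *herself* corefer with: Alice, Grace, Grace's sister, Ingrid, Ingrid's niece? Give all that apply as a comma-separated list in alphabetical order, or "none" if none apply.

*herself* is a reflexive; Principle A requires it to be bound within its binding domain — the matrix clause.
— Alice: possessor inside the object DP of the clause headed by 'informed'; does not c-command the reflexive — cannot bind it (Principle A).
— Grace: possessor inside the subject DP of the clause headed by 'informed'; does not c-command the reflexive — cannot bind it (Principle A).
— Grace's sister: subject of the clause headed by 'informed'; does not c-command the reflexive — cannot bind it (Principle A).
— Ingrid: possessor inside the subject DP of the matrix clause; does not c-command the reflexive — cannot bind it (Principle A).
— Ingrid's niece: subject of the matrix clause; c-commands the reflexive within its binding domain — allowed (Principle A).

Ingrid's niece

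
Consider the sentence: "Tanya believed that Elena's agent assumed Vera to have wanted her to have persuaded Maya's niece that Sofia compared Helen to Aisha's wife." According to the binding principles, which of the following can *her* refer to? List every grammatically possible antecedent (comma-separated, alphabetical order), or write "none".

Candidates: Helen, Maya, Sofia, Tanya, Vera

*her* is a pronoun; Principle B requires it to be free in its binding domain — the clause headed by 'wanted'.
— Helen: object of the clause headed by 'compared'; is c-commanded by the pronoun; coreference would bind this R-expression — blocked (Principle C).
— Maya: possessor inside the object DP of the clause headed by 'persuaded'; is c-commanded by the pronoun; coreference would bind this R-expression — blocked (Principle C).
— Sofia: subject of the clause headed by 'compared'; is c-commanded by the pronoun; coreference would bind this R-expression — blocked (Principle C).
— Tanya: subject of the matrix clause; c-commands the pronoun but lies outside its binding domain — allowed.
— Vera: subject of the clause headed by 'wanted'; c-commands the pronoun within its binding domain — blocked (Principle B).

Tanya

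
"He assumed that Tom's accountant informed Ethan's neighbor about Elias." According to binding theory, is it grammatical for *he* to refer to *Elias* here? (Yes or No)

No

*Elias* is an R-expression; Principle C requires it to be free (not bound by any c-commanding expression).
— he: subject of the matrix clause; the pronoun c-commands the R-expression — coreference blocked (Principle C).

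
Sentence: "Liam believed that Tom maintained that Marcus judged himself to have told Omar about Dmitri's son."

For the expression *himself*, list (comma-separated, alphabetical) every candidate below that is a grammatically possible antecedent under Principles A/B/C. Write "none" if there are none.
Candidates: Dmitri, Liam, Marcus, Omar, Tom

*himself* is a reflexive; Principle A requires it to be bound within its binding domain — the clause headed by 'judged'.
— Dmitri: possessor inside the second object DP of the clause headed by 'told'; does not c-command the reflexive — cannot bind it (Principle A).
— Liam: subject of the matrix clause; c-commands the reflexive but lies outside its binding domain — cannot bind it (Principle A).
— Marcus: subject of the clause headed by 'judged'; c-commands the reflexive within its binding domain — allowed (Principle A).
— Omar: object of the clause headed by 'told'; does not c-command the reflexive — cannot bind it (Principle A).
— Tom: subject of the clause headed by 'maintained'; c-commands the reflexive but lies outside its binding domain — cannot bind it (Principle A).

Marcus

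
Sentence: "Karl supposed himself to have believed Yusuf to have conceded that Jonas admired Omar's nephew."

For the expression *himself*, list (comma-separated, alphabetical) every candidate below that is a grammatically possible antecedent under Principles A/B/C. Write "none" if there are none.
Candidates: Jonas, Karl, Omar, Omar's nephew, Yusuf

Karl

*himself* is a reflexive; Principle A requires it to be bound within its binding domain — the matrix clause.
— Jonas: subject of the clause headed by 'admired'; does not c-command the reflexive — cannot bind it (Principle A).
— Karl: subject of the matrix clause; c-commands the reflexive within its binding domain — allowed (Principle A).
— Omar: possessor inside the object DP of the clause headed by 'admired'; does not c-command the reflexive — cannot bind it (Principle A).
— Omar's nephew: object of the clause headed by 'admired'; does not c-command the reflexive — cannot bind it (Principle A).
— Yusuf: subject of the clause headed by 'conceded'; does not c-command the reflexive — cannot bind it (Principle A).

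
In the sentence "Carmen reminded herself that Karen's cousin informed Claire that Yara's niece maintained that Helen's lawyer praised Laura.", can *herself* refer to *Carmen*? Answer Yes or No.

Yes

*herself* is a reflexive; Principle A requires it to be bound within its binding domain — the matrix clause.
— Carmen: subject of the matrix clause; c-commands the reflexive within its binding domain — allowed (Principle A).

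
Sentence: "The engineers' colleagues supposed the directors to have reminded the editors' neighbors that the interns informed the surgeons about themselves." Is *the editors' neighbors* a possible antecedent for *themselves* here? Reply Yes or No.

*themselves* is a reflexive; Principle A requires it to be bound within its binding domain — the clause headed by 'informed'.
— the editors' neighbors: object of the clause headed by 'reminded'; c-commands the reflexive but lies outside its binding domain — cannot bind it (Principle A).

No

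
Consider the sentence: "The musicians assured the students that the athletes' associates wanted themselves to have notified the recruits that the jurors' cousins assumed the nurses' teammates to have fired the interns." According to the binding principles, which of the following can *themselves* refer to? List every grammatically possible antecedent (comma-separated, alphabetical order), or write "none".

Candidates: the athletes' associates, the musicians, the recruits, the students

the athletes' associates

*themselves* is a reflexive; Principle A requires it to be bound within its binding domain — the clause headed by 'wanted'.
— the athletes' associates: subject of the clause headed by 'wanted'; c-commands the reflexive within its binding domain — allowed (Principle A).
— the musicians: subject of the matrix clause; c-commands the reflexive but lies outside its binding domain — cannot bind it (Principle A).
— the recruits: object of the clause headed by 'notified'; does not c-command the reflexive — cannot bind it (Principle A).
— the students: object of the matrix clause; c-commands the reflexive but lies outside its binding domain — cannot bind it (Principle A).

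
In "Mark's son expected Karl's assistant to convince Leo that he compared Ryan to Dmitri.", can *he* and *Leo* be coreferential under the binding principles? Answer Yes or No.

Yes

*Leo* is an R-expression; Principle C requires it to be free (not bound by any c-commanding expression).
— he: subject of the clause headed by 'compared'; the pronoun does not c-command the R-expression — coreference allowed.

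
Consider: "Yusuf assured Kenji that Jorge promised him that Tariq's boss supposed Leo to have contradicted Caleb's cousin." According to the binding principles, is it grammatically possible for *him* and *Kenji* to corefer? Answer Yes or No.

*him* is a pronoun; Principle B requires it to be free in its binding domain — the clause headed by 'promised'.
— Kenji: object of the matrix clause; c-commands the pronoun but lies outside its binding domain — allowed.

Yes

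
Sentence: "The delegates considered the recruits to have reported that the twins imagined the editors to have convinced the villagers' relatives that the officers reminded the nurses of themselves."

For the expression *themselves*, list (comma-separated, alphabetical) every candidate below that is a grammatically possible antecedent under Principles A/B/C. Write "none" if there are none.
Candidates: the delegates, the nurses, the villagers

*themselves* is a reflexive; Principle A requires it to be bound within its binding domain — the clause headed by 'reminded'.
— the delegates: subject of the matrix clause; c-commands the reflexive but lies outside its binding domain — cannot bind it (Principle A).
— the nurses: object of the clause headed by 'reminded'; c-commands the reflexive within its binding domain — allowed (Principle A).
— the villagers: possessor inside the object DP of the clause headed by 'convinced'; does not c-command the reflexive — cannot bind it (Principle A).

the nurses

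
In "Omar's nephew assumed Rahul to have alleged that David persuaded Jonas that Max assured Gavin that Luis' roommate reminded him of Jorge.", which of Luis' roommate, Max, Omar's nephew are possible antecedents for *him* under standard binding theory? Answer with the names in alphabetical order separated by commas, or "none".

Max, Omar's nephew

*him* is a pronoun; Principle B requires it to be free in its binding domain — the clause headed by 'reminded'.
— Luis' roommate: subject of the clause headed by 'reminded'; c-commands the pronoun within its binding domain — blocked (Principle B).
— Max: subject of the clause headed by 'assured'; c-commands the pronoun but lies outside its binding domain — allowed.
— Omar's nephew: subject of the matrix clause; c-commands the pronoun but lies outside its binding domain — allowed.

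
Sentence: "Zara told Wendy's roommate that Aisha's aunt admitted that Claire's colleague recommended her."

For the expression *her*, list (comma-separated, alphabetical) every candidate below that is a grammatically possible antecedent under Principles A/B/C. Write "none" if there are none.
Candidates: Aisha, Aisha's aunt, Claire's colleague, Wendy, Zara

Aisha, Aisha's aunt, Wendy, Zara

*her* is a pronoun; Principle B requires it to be free in its binding domain — the clause headed by 'recommended'.
— Aisha: possessor inside the subject DP of the clause headed by 'admitted'; does not c-command the pronoun — Principle B does not apply; allowed.
— Aisha's aunt: subject of the clause headed by 'admitted'; c-commands the pronoun but lies outside its binding domain — allowed.
— Claire's colleague: subject of the clause headed by 'recommended'; c-commands the pronoun within its binding domain — blocked (Principle B).
— Wendy: possessor inside the object DP of the matrix clause; does not c-command the pronoun — Principle B does not apply; allowed.
— Zara: subject of the matrix clause; c-commands the pronoun but lies outside its binding domain — allowed.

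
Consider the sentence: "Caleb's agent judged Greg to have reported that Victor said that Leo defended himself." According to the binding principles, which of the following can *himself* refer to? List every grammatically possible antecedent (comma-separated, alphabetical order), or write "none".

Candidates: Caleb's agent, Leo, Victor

Leo

*himself* is a reflexive; Principle A requires it to be bound within its binding domain — the clause headed by 'defended'.
— Caleb's agent: subject of the matrix clause; c-commands the reflexive but lies outside its binding domain — cannot bind it (Principle A).
— Leo: subject of the clause headed by 'defended'; c-commands the reflexive within its binding domain — allowed (Principle A).
— Victor: subject of the clause headed by 'said'; c-commands the reflexive but lies outside its binding domain — cannot bind it (Principle A).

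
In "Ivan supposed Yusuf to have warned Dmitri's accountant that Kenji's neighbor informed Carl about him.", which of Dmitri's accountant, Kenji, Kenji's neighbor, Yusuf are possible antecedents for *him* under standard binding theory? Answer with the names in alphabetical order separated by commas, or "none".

Dmitri's accountant, Kenji, Yusuf

*him* is a pronoun; Principle B requires it to be free in its binding domain — the clause headed by 'informed'.
— Dmitri's accountant: object of the clause headed by 'warned'; c-commands the pronoun but lies outside its binding domain — allowed.
— Kenji: possessor inside the subject DP of the clause headed by 'informed'; does not c-command the pronoun — Principle B does not apply; allowed.
— Kenji's neighbor: subject of the clause headed by 'informed'; c-commands the pronoun within its binding domain — blocked (Principle B).
— Yusuf: subject of the clause headed by 'warned'; c-commands the pronoun but lies outside its binding domain — allowed.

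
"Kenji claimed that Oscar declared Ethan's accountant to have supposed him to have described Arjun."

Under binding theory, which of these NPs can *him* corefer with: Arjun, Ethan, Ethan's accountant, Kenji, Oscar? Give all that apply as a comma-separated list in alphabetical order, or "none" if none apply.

Ethan, Kenji, Oscar

*him* is a pronoun; Principle B requires it to be free in its binding domain — the clause headed by 'supposed'.
— Arjun: object of the clause headed by 'described'; is c-commanded by the pronoun; coreference would bind this R-expression — blocked (Principle C).
— Ethan: possessor inside the subject DP of the clause headed by 'supposed'; does not c-command the pronoun — Principle B does not apply; allowed.
— Ethan's accountant: subject of the clause headed by 'supposed'; c-commands the pronoun within its binding domain — blocked (Principle B).
— Kenji: subject of the matrix clause; c-commands the pronoun but lies outside its binding domain — allowed.
— Oscar: subject of the clause headed by 'declared'; c-commands the pronoun but lies outside its binding domain — allowed.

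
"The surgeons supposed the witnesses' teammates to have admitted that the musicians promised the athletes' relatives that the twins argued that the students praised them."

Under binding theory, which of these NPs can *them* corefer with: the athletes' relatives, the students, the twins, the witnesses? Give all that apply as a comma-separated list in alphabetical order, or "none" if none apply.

*them* is a pronoun; Principle B requires it to be free in its binding domain — the clause headed by 'praised'.
— the athletes' relatives: object of the clause headed by 'promised'; c-commands the pronoun but lies outside its binding domain — allowed.
— the students: subject of the clause headed by 'praised'; c-commands the pronoun within its binding domain — blocked (Principle B).
— the twins: subject of the clause headed by 'argued'; c-commands the pronoun but lies outside its binding domain — allowed.
— the witnesses: possessor inside the subject DP of the clause headed by 'admitted'; does not c-command the pronoun — Principle B does not apply; allowed.

the athletes' relatives, the twins, the witnesses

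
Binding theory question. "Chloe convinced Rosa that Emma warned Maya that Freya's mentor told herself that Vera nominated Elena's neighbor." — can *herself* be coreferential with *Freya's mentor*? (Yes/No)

Yes

*herself* is a reflexive; Principle A requires it to be bound within its binding domain — the clause headed by 'told'.
— Freya's mentor: subject of the clause headed by 'told'; c-commands the reflexive within its binding domain — allowed (Principle A).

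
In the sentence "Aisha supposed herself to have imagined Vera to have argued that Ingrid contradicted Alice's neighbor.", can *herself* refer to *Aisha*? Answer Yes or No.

Yes

*herself* is a reflexive; Principle A requires it to be bound within its binding domain — the matrix clause.
— Aisha: subject of the matrix clause; c-commands the reflexive within its binding domain — allowed (Principle A).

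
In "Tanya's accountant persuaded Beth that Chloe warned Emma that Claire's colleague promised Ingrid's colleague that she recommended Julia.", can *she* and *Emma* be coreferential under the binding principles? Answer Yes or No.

Yes

*Emma* is an R-expression; Principle C requires it to be free (not bound by any c-commanding expression).
— she: subject of the clause headed by 'recommended'; the pronoun does not c-command the R-expression — coreference allowed.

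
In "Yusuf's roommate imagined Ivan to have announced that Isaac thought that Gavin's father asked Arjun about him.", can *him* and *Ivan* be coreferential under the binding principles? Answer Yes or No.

Yes

*Ivan* is an R-expression; Principle C requires it to be free (not bound by any c-commanding expression).
— him: second object of the clause headed by 'asked'; the pronoun does not c-command the R-expression — coreference allowed.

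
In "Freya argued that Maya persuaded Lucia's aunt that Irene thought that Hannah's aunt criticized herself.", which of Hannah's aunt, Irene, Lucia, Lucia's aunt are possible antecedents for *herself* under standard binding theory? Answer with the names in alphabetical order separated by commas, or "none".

*herself* is a reflexive; Principle A requires it to be bound within its binding domain — the clause headed by 'criticized'.
— Hannah's aunt: subject of the clause headed by 'criticized'; c-commands the reflexive within its binding domain — allowed (Principle A).
— Irene: subject of the clause headed by 'thought'; c-commands the reflexive but lies outside its binding domain — cannot bind it (Principle A).
— Lucia: possessor inside the object DP of the clause headed by 'persuaded'; does not c-command the reflexive — cannot bind it (Principle A).
— Lucia's aunt: object of the clause headed by 'persuaded'; c-commands the reflexive but lies outside its binding domain — cannot bind it (Principle A).

Hannah's aunt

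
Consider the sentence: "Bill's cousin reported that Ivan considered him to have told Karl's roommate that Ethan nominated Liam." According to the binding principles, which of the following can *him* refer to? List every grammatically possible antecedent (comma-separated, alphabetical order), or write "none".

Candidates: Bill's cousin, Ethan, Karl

Bill's cousin

*him* is a pronoun; Principle B requires it to be free in its binding domain — the clause headed by 'considered'.
— Bill's cousin: subject of the matrix clause; c-commands the pronoun but lies outside its binding domain — allowed.
— Ethan: subject of the clause headed by 'nominated'; is c-commanded by the pronoun; coreference would bind this R-expression — blocked (Principle C).
— Karl: possessor inside the object DP of the clause headed by 'told'; is c-commanded by the pronoun; coreference would bind this R-expression — blocked (Principle C).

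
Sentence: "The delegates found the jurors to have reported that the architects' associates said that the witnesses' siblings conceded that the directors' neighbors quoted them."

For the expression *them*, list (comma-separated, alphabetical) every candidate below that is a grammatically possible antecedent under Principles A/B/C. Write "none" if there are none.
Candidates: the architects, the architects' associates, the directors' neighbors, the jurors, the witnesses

*them* is a pronoun; Principle B requires it to be free in its binding domain — the clause headed by 'quoted'.
— the architects: possessor inside the subject DP of the clause headed by 'said'; does not c-command the pronoun — Principle B does not apply; allowed.
— the architects' associates: subject of the clause headed by 'said'; c-commands the pronoun but lies outside its binding domain — allowed.
— the directors' neighbors: subject of the clause headed by 'quoted'; c-commands the pronoun within its binding domain — blocked (Principle B).
— the jurors: subject of the clause headed by 'reported'; c-commands the pronoun but lies outside its binding domain — allowed.
— the witnesses: possessor inside the subject DP of the clause headed by 'conceded'; does not c-command the pronoun — Principle B does not apply; allowed.

the architects, the architects' associates, the jurors, the witnesses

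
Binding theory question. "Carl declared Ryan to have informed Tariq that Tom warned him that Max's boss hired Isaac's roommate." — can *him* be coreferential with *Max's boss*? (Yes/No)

No

*him* is a pronoun; Principle B requires it to be free in its binding domain — the clause headed by 'warned'.
— Max's boss: subject of the clause headed by 'hired'; is c-commanded by the pronoun; coreference would bind this R-expression — blocked (Principle C).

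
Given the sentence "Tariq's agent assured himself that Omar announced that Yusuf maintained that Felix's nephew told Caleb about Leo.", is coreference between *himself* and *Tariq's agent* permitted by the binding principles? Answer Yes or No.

*himself* is a reflexive; Principle A requires it to be bound within its binding domain — the matrix clause.
— Tariq's agent: subject of the matrix clause; c-commands the reflexive within its binding domain — allowed (Principle A).

Yes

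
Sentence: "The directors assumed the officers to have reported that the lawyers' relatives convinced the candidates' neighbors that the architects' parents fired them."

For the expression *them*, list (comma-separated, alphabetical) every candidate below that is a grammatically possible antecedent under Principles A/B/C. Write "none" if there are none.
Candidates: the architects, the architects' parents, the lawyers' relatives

*them* is a pronoun; Principle B requires it to be free in its binding domain — the clause headed by 'fired'.
— the architects: possessor inside the subject DP of the clause headed by 'fired'; does not c-command the pronoun — Principle B does not apply; allowed.
— the architects' parents: subject of the clause headed by 'fired'; c-commands the pronoun within its binding domain — blocked (Principle B).
— the lawyers' relatives: subject of the clause headed by 'convinced'; c-commands the pronoun but lies outside its binding domain — allowed.

the architects, the lawyers' relatives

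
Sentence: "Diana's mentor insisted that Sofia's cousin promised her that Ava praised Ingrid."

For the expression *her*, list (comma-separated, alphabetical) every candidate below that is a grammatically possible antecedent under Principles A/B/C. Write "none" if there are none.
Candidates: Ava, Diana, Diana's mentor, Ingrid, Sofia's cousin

*her* is a pronoun; Principle B requires it to be free in its binding domain — the clause headed by 'promised'.
— Ava: subject of the clause headed by 'praised'; is c-commanded by the pronoun; coreference would bind this R-expression — blocked (Principle C).
— Diana: possessor inside the subject DP of the matrix clause; does not c-command the pronoun — Principle B does not apply; allowed.
— Diana's mentor: subject of the matrix clause; c-commands the pronoun but lies outside its binding domain — allowed.
— Ingrid: object of the clause headed by 'praised'; is c-commanded by the pronoun; coreference would bind this R-expression — blocked (Principle C).
— Sofia's cousin: subject of the clause headed by 'promised'; c-commands the pronoun within its binding domain — blocked (Principle B).

Diana, Diana's mentor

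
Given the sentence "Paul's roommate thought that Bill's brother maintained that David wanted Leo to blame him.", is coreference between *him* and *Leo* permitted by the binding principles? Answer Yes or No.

*him* is a pronoun; Principle B requires it to be free in its binding domain — the clause headed by 'blame'.
— Leo: subject of the clause headed by 'blame'; c-commands the pronoun within its binding domain — blocked (Principle B).

No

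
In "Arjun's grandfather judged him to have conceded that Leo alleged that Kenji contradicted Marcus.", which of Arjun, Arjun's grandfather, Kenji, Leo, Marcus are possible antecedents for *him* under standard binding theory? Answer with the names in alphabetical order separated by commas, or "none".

*him* is a pronoun; Principle B requires it to be free in its binding domain — the matrix clause.
— Arjun: possessor inside the subject DP of the matrix clause; does not c-command the pronoun — Principle B does not apply; allowed.
— Arjun's grandfather: subject of the matrix clause; c-commands the pronoun within its binding domain — blocked (Principle B).
— Kenji: subject of the clause headed by 'contradicted'; is c-commanded by the pronoun; coreference would bind this R-expression — blocked (Principle C).
— Leo: subject of the clause headed by 'alleged'; is c-commanded by the pronoun; coreference would bind this R-expression — blocked (Principle C).
— Marcus: object of the clause headed by 'contradicted'; is c-commanded by the pronoun; coreference would bind this R-expression — blocked (Principle C).

Arjun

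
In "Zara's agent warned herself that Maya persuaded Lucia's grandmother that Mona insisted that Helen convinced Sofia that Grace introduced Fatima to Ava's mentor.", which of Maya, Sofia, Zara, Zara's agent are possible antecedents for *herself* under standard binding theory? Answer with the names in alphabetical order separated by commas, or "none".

*herself* is a reflexive; Principle A requires it to be bound within its binding domain — the matrix clause.
— Maya: subject of the clause headed by 'persuaded'; does not c-command the reflexive — cannot bind it (Principle A).
— Sofia: object of the clause headed by 'convinced'; does not c-command the reflexive — cannot bind it (Principle A).
— Zara: possessor inside the subject DP of the matrix clause; does not c-command the reflexive — cannot bind it (Principle A).
— Zara's agent: subject of the matrix clause; c-commands the reflexive within its binding domain — allowed (Principle A).

Zara's agent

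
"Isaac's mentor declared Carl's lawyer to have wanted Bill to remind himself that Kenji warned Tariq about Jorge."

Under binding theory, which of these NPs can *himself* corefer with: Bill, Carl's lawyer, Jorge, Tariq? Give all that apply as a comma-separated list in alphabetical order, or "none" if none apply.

Bill

*himself* is a reflexive; Principle A requires it to be bound within its binding domain — the clause headed by 'remind'.
— Bill: subject of the clause headed by 'remind'; c-commands the reflexive within its binding domain — allowed (Principle A).
— Carl's lawyer: subject of the clause headed by 'wanted'; c-commands the reflexive but lies outside its binding domain — cannot bind it (Principle A).
— Jorge: second object of the clause headed by 'warned'; does not c-command the reflexive — cannot bind it (Principle A).
— Tariq: object of the clause headed by 'warned'; does not c-command the reflexive — cannot bind it (Principle A).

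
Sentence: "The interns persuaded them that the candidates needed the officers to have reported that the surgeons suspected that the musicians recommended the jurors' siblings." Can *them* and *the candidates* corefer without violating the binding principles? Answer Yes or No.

No

*the candidates* is an R-expression; Principle C requires it to be free (not bound by any c-commanding expression).
— them: object of the matrix clause; the pronoun c-commands the R-expression — coreference blocked (Principle C).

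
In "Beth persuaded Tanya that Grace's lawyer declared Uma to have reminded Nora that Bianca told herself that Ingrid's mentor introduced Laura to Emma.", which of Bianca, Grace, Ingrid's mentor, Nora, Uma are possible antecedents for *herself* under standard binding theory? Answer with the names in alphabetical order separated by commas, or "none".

*herself* is a reflexive; Principle A requires it to be bound within its binding domain — the clause headed by 'told'.
— Bianca: subject of the clause headed by 'told'; c-commands the reflexive within its binding domain — allowed (Principle A).
— Grace: possessor inside the subject DP of the clause headed by 'declared'; does not c-command the reflexive — cannot bind it (Principle A).
— Ingrid's mentor: subject of the clause headed by 'introduced'; does not c-command the reflexive — cannot bind it (Principle A).
— Nora: object of the clause headed by 'reminded'; c-commands the reflexive but lies outside its binding domain — cannot bind it (Principle A).
— Uma: subject of the clause headed by 'reminded'; c-commands the reflexive but lies outside its binding domain — cannot bind it (Principle A).

Bianca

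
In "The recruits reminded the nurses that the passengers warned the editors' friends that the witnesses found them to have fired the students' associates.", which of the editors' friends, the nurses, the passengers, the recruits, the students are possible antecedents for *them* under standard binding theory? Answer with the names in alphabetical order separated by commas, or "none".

the editors' friends, the nurses, the passengers, the recruits

*them* is a pronoun; Principle B requires it to be free in its binding domain — the clause headed by 'found'.
— the editors' friends: object of the clause headed by 'warned'; c-commands the pronoun but lies outside its binding domain — allowed.
— the nurses: object of the matrix clause; c-commands the pronoun but lies outside its binding domain — allowed.
— the passengers: subject of the clause headed by 'warned'; c-commands the pronoun but lies outside its binding domain — allowed.
— the recruits: subject of the matrix clause; c-commands the pronoun but lies outside its binding domain — allowed.
— the students: possessor inside the object DP of the clause headed by 'fired'; is c-commanded by the pronoun; coreference would bind this R-expression — blocked (Principle C).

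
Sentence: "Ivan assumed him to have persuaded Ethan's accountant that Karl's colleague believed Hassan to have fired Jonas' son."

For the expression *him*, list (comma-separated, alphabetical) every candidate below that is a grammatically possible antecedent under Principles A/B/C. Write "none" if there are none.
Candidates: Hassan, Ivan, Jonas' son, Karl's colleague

*him* is a pronoun; Principle B requires it to be free in its binding domain — the matrix clause.
— Hassan: subject of the clause headed by 'fired'; is c-commanded by the pronoun; coreference would bind this R-expression — blocked (Principle C).
— Ivan: subject of the matrix clause; c-commands the pronoun within its binding domain — blocked (Principle B).
— Jonas' son: object of the clause headed by 'fired'; is c-commanded by the pronoun; coreference would bind this R-expression — blocked (Principle C).
— Karl's colleague: subject of the clause headed by 'believed'; is c-commanded by the pronoun; coreference would bind this R-expression — blocked (Principle C).

none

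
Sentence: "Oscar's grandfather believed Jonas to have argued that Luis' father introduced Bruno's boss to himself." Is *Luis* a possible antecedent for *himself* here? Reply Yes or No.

No

*himself* is a reflexive; Principle A requires it to be bound within its binding domain — the clause headed by 'introduced'.
— Luis: possessor inside the subject DP of the clause headed by 'introduced'; does not c-command the reflexive — cannot bind it (Principle A).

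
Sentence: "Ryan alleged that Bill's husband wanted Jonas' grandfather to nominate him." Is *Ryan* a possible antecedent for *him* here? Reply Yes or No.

*him* is a pronoun; Principle B requires it to be free in its binding domain — the clause headed by 'nominate'.
— Ryan: subject of the matrix clause; c-commands the pronoun but lies outside its binding domain — allowed.

Yes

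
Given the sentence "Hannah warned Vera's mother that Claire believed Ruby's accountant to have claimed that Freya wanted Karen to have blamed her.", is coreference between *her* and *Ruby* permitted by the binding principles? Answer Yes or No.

*her* is a pronoun; Principle B requires it to be free in its binding domain — the clause headed by 'blamed'.
— Ruby: possessor inside the subject DP of the clause headed by 'claimed'; does not c-command the pronoun — Principle B does not apply; allowed.

Yes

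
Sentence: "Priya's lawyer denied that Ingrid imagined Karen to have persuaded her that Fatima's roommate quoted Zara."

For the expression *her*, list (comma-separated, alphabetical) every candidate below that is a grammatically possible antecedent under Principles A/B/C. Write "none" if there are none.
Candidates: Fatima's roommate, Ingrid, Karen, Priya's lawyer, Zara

*her* is a pronoun; Principle B requires it to be free in its binding domain — the clause headed by 'persuaded'.
— Fatima's roommate: subject of the clause headed by 'quoted'; is c-commanded by the pronoun; coreference would bind this R-expression — blocked (Principle C).
— Ingrid: subject of the clause headed by 'imagined'; c-commands the pronoun but lies outside its binding domain — allowed.
— Karen: subject of the clause headed by 'persuaded'; c-commands the pronoun within its binding domain — blocked (Principle B).
— Priya's lawyer: subject of the matrix clause; c-commands the pronoun but lies outside its binding domain — allowed.
— Zara: object of the clause headed by 'quoted'; is c-commanded by the pronoun; coreference would bind this R-expression — blocked (Principle C).

Ingrid, Priya's lawyer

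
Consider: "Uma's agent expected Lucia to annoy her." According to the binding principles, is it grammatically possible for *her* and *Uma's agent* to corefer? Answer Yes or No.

*her* is a pronoun; Principle B requires it to be free in its binding domain — the clause headed by 'annoy'.
— Uma's agent: subject of the matrix clause; c-commands the pronoun but lies outside its binding domain — allowed.

Yes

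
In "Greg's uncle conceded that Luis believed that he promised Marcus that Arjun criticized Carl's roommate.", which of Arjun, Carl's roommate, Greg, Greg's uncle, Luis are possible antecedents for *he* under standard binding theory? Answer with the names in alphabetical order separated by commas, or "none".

*he* is a pronoun; Principle B requires it to be free in its binding domain — the clause headed by 'promised'.
— Arjun: subject of the clause headed by 'criticized'; is c-commanded by the pronoun; coreference would bind this R-expression — blocked (Principle C).
— Carl's roommate: object of the clause headed by 'criticized'; is c-commanded by the pronoun; coreference would bind this R-expression — blocked (Principle C).
— Greg: possessor inside the subject DP of the matrix clause; does not c-command the pronoun — Principle B does not apply; allowed.
— Greg's uncle: subject of the matrix clause; c-commands the pronoun but lies outside its binding domain — allowed.
— Luis: subject of the clause headed by 'believed'; c-commands the pronoun but lies outside its binding domain — allowed.

Greg, Greg's uncle, Luis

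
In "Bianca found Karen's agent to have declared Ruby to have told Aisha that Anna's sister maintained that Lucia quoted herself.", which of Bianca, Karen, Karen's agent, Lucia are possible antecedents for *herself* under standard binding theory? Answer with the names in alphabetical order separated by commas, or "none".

Lucia

*herself* is a reflexive; Principle A requires it to be bound within its binding domain — the clause headed by 'quoted'.
— Bianca: subject of the matrix clause; c-commands the reflexive but lies outside its binding domain — cannot bind it (Principle A).
— Karen: possessor inside the subject DP of the clause headed by 'declared'; does not c-command the reflexive — cannot bind it (Principle A).
— Karen's agent: subject of the clause headed by 'declared'; c-commands the reflexive but lies outside its binding domain — cannot bind it (Principle A).
— Lucia: subject of the clause headed by 'quoted'; c-commands the reflexive within its binding domain — allowed (Principle A).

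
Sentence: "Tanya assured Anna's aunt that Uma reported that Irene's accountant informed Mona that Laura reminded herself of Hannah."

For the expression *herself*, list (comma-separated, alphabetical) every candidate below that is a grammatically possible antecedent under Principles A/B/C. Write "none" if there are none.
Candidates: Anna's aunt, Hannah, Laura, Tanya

*herself* is a reflexive; Principle A requires it to be bound within its binding domain — the clause headed by 'reminded'.
— Anna's aunt: object of the matrix clause; c-commands the reflexive but lies outside its binding domain — cannot bind it (Principle A).
— Hannah: second object of the clause headed by 'reminded'; does not c-command the reflexive — cannot bind it (Principle A).
— Laura: subject of the clause headed by 'reminded'; c-commands the reflexive within its binding domain — allowed (Principle A).
— Tanya: subject of the matrix clause; c-commands the reflexive but lies outside its binding domain — cannot bind it (Principle A).

Laura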